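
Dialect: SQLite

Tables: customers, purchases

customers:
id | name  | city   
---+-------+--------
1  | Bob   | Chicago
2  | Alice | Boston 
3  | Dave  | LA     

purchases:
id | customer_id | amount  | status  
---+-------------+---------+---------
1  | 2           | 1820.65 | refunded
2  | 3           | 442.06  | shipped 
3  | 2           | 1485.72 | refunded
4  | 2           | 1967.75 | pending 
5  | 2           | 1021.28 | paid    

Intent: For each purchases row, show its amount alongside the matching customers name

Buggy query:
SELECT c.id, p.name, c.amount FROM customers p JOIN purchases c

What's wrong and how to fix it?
Bug: JOIN with no ON clause produces a cartesian product; every purchases row pairs with every customers row

Fix: Specify the join condition linking the foreign key to the parent id

Corrected query:
SELECT c.id, p.name, c.amount FROM customers p JOIN purchases c ON c.customer_id = p.id

Result:
id | name  | amount 
---+-------+--------
1  | Alice | 1820.65
2  | Dave  | 442.06 
3  | Alice | 1485.72
4  | Alice | 1967.75
5  | Alice | 1021.28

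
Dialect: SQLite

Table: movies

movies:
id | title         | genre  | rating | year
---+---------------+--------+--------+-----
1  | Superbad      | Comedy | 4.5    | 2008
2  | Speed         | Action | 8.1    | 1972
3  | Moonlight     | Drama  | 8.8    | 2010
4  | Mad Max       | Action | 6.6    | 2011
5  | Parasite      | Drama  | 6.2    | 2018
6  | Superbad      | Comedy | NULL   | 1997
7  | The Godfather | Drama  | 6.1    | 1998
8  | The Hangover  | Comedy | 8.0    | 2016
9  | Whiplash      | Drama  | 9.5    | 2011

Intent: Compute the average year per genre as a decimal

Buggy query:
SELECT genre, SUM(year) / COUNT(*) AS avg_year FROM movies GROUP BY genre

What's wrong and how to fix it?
Bug: Both operands are integers, so '/' performs integer division and truncates

Fix: Cast one side to REAL so the division keeps the fractional part

Corrected query:
SELECT genre, SUM(year) * 1.0 / COUNT(*) AS avg_year FROM movies GROUP BY genre

Result:
genre  | avg_year
-------+---------
Action | 1991.5  
Comedy | 2007    
Drama  | 2009.25 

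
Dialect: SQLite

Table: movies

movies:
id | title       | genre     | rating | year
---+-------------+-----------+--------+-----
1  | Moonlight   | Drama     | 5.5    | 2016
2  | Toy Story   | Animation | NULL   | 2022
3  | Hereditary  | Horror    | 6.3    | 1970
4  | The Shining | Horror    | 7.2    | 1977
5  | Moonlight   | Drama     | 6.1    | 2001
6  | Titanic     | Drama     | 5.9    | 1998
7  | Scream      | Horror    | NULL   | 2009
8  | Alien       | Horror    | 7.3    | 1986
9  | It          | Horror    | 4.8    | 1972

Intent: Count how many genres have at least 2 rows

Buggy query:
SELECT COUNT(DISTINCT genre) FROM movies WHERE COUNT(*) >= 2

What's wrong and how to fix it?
Bug: COUNT(*) cannot appear in WHERE; the per-group count doesn't exist yet

Fix: Use a subquery that GROUPs and filters with HAVING, then count its rows

Corrected query:
SELECT COUNT(*) FROM (SELECT genre FROM movies GROUP BY genre HAVING COUNT(*) >= 2)

Result:
COUNT(*)
--------
2       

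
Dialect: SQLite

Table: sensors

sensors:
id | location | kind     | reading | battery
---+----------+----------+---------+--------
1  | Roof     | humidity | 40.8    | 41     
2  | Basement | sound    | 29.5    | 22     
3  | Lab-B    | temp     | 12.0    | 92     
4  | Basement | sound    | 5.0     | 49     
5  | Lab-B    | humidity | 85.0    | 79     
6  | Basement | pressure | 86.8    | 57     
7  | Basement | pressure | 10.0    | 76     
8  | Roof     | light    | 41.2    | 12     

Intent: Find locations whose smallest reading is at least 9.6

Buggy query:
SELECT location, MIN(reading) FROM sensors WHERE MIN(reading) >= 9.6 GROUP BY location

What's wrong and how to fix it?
Bug: Aggregates like MIN are computed per group after WHERE runs

Fix: Use HAVING for the per-group MIN condition

Corrected query:
SELECT location, MIN(reading) FROM sensors GROUP BY location HAVING MIN(reading) >= 9.6

Result:
location | MIN(reading)
---------+-------------
Lab-B    | 12          
Roof     | 40.8        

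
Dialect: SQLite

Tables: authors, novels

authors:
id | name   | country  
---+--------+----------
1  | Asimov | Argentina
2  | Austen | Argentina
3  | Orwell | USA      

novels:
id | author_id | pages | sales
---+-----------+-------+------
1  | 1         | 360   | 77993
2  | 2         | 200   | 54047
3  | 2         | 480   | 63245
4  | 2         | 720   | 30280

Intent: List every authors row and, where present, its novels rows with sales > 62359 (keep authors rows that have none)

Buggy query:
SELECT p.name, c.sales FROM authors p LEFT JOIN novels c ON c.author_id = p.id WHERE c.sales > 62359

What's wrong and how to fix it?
Bug: A WHERE condition on the right-hand table after LEFT JOIN drops unmatched parents

Fix: Move the right-table condition into the ON clause so unmatched parents are kept

Corrected query:
SELECT p.name, c.sales FROM authors p LEFT JOIN novels c ON c.author_id = p.id AND c.sales > 62359

Result:
name   | sales
-------+------
Asimov | 77993
Austen | 63245
Orwell | NULL 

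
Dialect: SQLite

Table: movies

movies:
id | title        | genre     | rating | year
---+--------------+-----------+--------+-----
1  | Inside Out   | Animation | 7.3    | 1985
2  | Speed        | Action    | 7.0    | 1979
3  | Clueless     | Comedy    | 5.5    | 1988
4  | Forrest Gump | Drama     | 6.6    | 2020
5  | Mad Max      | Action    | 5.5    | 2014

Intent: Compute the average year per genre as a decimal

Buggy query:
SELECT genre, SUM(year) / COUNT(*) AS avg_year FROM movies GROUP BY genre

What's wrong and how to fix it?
Bug: Both operands are integers, so '/' performs integer division and truncates

Fix: Cast one side to REAL so the division keeps the fractional part

Corrected query:
SELECT genre, SUM(year) * 1.0 / COUNT(*) AS avg_year FROM movies GROUP BY genre

Result:
genre     | avg_year
----------+---------
Action    | 1996.5  
Animation | 1985    
Comedy    | 1988    
Drama     | 2020    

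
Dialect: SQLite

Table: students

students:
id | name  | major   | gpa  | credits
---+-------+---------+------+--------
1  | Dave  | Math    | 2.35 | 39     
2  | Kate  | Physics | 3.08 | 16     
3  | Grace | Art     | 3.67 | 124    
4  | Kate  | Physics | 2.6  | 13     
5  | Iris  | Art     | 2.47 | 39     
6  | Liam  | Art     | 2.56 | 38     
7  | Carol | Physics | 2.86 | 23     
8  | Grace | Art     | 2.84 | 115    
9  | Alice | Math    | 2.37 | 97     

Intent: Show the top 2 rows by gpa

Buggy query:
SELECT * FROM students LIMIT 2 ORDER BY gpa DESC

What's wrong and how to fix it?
Bug: LIMIT must come after ORDER BY

Fix: Swap the clauses: ORDER BY first, then LIMIT

Corrected query:
SELECT * FROM students ORDER BY gpa DESC LIMIT 2

Result:
id | name  | major   | gpa  | credits
---+-------+---------+------+--------
3  | Grace | Art     | 3.67 | 124    
2  | Kate  | Physics | 3.08 | 16     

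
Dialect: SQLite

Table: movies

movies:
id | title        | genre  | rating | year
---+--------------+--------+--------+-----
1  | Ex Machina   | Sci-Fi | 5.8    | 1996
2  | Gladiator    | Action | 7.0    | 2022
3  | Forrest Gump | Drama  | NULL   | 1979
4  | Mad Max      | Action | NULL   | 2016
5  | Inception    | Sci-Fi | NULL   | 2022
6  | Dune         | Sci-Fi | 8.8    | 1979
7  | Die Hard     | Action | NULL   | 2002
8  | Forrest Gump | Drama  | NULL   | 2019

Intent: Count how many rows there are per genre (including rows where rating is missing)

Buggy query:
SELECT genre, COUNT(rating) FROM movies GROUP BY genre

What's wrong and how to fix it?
Bug: COUNT(rating) skips NULLs, so groups with missing rating are undercounted

Fix: Replace COUNT(rating) with COUNT(*)

Corrected query:
SELECT genre, COUNT(*) FROM movies GROUP BY genre

Result:
genre  | COUNT(*)
-------+---------
Action | 3       
Drama  | 2       
Sci-Fi | 3       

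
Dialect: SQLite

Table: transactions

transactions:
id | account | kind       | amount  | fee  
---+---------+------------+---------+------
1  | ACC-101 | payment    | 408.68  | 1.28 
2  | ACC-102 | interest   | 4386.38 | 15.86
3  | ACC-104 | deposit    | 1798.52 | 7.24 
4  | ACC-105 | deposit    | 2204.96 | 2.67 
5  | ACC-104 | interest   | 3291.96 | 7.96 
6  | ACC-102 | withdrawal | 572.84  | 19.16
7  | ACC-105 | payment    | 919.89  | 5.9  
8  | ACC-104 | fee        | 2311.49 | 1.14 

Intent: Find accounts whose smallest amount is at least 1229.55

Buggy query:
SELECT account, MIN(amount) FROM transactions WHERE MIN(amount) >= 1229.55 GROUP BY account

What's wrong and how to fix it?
Bug: Aggregates like MIN are computed per group after WHERE runs

Fix: Use HAVING for the per-group MIN condition

Corrected query:
SELECT account, MIN(amount) FROM transactions GROUP BY account HAVING MIN(amount) >= 1229.55

Result:
account | MIN(amount)
--------+------------
ACC-104 | 1798.52    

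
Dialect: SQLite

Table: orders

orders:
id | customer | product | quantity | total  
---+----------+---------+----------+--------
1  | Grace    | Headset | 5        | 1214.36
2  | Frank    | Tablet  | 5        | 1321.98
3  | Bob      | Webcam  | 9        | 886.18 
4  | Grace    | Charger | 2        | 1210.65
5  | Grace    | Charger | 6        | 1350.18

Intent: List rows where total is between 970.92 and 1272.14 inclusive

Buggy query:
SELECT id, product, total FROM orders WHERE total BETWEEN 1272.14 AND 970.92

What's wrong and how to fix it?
Bug: The bounds are reversed; BETWEEN a AND b requires a <= b to match anything

Fix: Swap the bounds so the smaller value comes first

Corrected query:
SELECT id, product, total FROM orders WHERE total BETWEEN 970.92 AND 1272.14

Result:
id | product | total  
---+---------+--------
1  | Headset | 1214.36
4  | Charger | 1210.65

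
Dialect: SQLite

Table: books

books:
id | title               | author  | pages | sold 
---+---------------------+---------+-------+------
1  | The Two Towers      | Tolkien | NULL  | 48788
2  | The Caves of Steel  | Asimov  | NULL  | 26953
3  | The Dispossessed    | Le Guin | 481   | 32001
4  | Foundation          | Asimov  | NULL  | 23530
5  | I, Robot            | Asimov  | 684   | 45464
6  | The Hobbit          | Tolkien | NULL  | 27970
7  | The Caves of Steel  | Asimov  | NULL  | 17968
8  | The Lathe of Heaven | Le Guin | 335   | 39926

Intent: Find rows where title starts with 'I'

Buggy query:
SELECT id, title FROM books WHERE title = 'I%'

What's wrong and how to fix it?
Bug: Wildcards only work with LIKE; '=' treats '%' as a literal character

Fix: Replace '=' with LIKE so 'I%' is treated as a pattern

Corrected query:
SELECT id, title FROM books WHERE title LIKE 'I%'

Result:
id | title   
---+---------
5  | I, Robot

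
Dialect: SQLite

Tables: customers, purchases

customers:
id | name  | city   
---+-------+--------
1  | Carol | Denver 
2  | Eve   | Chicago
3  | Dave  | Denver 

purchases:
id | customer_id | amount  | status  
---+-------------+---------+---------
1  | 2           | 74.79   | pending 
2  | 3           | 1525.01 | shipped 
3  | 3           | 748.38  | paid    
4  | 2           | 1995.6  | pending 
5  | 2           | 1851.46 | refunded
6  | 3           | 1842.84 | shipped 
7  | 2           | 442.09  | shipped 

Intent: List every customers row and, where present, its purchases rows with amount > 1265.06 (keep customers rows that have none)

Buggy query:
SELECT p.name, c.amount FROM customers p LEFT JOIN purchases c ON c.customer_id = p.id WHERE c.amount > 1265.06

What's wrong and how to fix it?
Bug: Filtering c.amount in WHERE discards the NULL rows produced by LEFT JOIN, turning it into an inner join

Fix: Put 'c.amount > 1265.06' in the JOIN's ON clause instead of WHERE

Corrected query:
SELECT p.name, c.amount FROM customers p LEFT JOIN purchases c ON c.customer_id = p.id AND c.amount > 1265.06

Result:
name  | amount 
------+--------
Carol | NULL   
Eve   | 1851.46
Eve   | 1995.6 
Dave  | 1525.01
Dave  | 1842.84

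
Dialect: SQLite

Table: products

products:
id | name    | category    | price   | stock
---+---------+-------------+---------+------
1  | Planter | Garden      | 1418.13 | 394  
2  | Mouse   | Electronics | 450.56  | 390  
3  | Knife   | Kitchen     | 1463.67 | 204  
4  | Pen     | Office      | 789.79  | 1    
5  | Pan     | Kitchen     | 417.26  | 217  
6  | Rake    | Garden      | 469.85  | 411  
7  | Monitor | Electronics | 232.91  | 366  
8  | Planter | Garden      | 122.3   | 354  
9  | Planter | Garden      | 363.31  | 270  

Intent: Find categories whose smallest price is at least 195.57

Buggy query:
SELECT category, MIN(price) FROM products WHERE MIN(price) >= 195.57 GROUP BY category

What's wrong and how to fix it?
Bug: Aggregates like MIN are computed per group after WHERE runs

Fix: Use HAVING for the per-group MIN condition

Corrected query:
SELECT category, MIN(price) FROM products GROUP BY category HAVING MIN(price) >= 195.57

Result:
category    | MIN(price)
------------+-----------
Electronics | 232.91    
Kitchen     | 417.26    
Office      | 789.79    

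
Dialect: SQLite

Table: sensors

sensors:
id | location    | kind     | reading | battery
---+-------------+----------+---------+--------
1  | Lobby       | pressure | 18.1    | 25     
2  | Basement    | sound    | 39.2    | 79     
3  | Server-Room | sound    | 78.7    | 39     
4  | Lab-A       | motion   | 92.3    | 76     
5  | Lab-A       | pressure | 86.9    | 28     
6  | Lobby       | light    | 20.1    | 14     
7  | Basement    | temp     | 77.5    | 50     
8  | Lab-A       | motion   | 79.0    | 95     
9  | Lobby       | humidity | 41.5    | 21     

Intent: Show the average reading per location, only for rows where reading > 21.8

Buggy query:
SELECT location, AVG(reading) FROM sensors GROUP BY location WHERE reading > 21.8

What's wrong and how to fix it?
Bug: WHERE cannot follow GROUP BY

Fix: Move the WHERE clause before GROUP BY

Corrected query:
SELECT location, AVG(reading) FROM sensors WHERE reading > 21.8 GROUP BY location

Result:
location    | AVG(reading)
------------+-------------
Basement    | 58.35       
Lab-A       | 86.066667   
Lobby       | 41.5        
Server-Room | 78.7        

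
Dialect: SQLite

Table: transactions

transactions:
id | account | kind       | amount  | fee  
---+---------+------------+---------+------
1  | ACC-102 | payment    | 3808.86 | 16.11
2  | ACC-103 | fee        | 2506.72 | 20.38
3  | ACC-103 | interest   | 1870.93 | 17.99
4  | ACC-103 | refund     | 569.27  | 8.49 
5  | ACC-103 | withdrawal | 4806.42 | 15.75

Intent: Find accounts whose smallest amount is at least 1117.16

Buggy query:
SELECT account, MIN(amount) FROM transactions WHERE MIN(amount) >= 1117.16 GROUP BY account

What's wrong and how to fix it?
Bug: MIN() in WHERE is a misuse of aggregate

Fix: Use HAVING for the per-group MIN condition

Corrected query:
SELECT account, MIN(amount) FROM transactions GROUP BY account HAVING MIN(amount) >= 1117.16

Result:
account | MIN(amount)
--------+------------
ACC-102 | 3808.86    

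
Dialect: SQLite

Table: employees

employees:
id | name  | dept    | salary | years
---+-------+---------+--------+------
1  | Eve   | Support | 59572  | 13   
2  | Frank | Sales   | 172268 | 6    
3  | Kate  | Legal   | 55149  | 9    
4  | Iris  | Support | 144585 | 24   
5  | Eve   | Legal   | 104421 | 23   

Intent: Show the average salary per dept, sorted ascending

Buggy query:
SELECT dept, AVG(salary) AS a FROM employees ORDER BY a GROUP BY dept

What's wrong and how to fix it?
Bug: ORDER BY appears before GROUP BY; SQL clause order requires GROUP BY first

Fix: Reorder: SELECT … FROM … GROUP BY … ORDER BY …

Corrected query:
SELECT dept, AVG(salary) AS a FROM employees GROUP BY dept ORDER BY a

Result:
dept    | a       
--------+---------
Legal   | 79785   
Support | 102078.5
Sales   | 172268  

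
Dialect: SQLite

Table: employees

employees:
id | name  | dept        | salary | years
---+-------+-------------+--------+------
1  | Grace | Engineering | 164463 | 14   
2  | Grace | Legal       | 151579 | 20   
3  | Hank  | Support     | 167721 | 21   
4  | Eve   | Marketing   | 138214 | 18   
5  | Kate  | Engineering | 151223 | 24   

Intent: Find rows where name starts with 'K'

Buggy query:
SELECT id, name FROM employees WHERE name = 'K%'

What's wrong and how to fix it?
Bug: '=' compares the literal string including the % character; pattern matching needs LIKE

Fix: Use LIKE for wildcard pattern matching

Corrected query:
SELECT id, name FROM employees WHERE name LIKE 'K%'

Result:
id | name
---+-----
5  | Kate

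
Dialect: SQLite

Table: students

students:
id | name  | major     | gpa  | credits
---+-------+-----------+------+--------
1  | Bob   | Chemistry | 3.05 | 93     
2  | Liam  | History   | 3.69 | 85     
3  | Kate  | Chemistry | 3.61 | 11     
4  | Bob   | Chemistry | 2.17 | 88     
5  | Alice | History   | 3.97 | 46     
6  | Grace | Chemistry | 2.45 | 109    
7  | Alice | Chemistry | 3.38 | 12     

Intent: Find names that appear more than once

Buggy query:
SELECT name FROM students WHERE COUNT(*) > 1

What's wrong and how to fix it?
Bug: WHERE can't reference COUNT(*); aggregates are computed after WHERE

Fix: Group first, then use HAVING for the count condition

Corrected query:
SELECT name FROM students GROUP BY name HAVING COUNT(*) > 1

Result:
name 
-----
Alice
Bob  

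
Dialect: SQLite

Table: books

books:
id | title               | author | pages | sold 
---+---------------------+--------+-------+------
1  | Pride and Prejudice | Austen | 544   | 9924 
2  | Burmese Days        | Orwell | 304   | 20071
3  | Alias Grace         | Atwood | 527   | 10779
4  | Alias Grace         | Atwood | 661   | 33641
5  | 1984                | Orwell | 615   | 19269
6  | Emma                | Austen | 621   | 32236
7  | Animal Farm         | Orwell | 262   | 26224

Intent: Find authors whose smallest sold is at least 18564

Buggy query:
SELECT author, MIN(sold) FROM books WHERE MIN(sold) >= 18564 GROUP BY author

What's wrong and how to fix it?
Bug: Aggregates like MIN are computed per group after WHERE runs

Fix: Use HAVING for the per-group MIN condition

Corrected query:
SELECT author, MIN(sold) FROM books GROUP BY author HAVING MIN(sold) >= 18564

Result:
author | MIN(sold)
-------+----------
Orwell | 19269    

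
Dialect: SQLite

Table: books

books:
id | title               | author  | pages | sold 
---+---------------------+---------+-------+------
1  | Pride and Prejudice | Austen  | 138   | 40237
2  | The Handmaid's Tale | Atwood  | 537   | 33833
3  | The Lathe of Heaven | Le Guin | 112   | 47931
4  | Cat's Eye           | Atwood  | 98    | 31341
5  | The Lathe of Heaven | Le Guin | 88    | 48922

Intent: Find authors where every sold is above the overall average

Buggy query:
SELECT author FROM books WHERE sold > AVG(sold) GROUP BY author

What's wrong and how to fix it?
Bug: AVG() is an aggregate; it can't sit directly in WHERE

Fix: Use a subquery for AVG and a HAVING MIN(...) filter so the condition holds for every row in the group

Corrected query:
SELECT author FROM books GROUP BY author HAVING MIN(sold) > (SELECT AVG(sold) FROM books)

Result:
author 
-------
Le Guin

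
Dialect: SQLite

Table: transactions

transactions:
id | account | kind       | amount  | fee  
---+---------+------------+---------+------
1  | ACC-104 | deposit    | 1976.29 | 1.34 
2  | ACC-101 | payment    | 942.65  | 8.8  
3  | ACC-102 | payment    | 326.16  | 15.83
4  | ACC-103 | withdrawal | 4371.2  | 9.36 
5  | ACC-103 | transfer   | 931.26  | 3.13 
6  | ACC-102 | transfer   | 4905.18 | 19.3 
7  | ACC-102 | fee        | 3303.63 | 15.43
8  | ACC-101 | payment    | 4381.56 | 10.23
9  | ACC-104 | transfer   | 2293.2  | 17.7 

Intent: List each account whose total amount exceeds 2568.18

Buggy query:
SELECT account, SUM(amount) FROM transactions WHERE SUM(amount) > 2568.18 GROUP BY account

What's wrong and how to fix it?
Bug: WHERE runs before GROUP BY, so aggregates aren't available there

Fix: Move the aggregate condition to a HAVING clause

Corrected query:
SELECT account, SUM(amount) FROM transactions GROUP BY account HAVING SUM(amount) > 2568.18

Result:
account | SUM(amount)
--------+------------
ACC-101 | 5324.21    
ACC-102 | 8534.97    
ACC-103 | 5302.46    
ACC-104 | 4269.49    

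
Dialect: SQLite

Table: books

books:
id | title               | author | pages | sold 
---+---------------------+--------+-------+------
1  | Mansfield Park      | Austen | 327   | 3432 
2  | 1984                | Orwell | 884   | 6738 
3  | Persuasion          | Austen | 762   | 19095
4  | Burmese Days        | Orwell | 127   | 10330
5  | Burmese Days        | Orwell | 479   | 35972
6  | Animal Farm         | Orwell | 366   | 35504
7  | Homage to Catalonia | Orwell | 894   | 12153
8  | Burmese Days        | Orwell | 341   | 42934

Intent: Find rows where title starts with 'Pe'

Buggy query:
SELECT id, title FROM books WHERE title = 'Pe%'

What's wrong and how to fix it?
Bug: '=' compares the literal string including the % character; pattern matching needs LIKE

Fix: Replace '=' with LIKE so 'Pe%' is treated as a pattern

Corrected query:
SELECT id, title FROM books WHERE title LIKE 'Pe%'

Result:
id | title     
---+-----------
3  | Persuasion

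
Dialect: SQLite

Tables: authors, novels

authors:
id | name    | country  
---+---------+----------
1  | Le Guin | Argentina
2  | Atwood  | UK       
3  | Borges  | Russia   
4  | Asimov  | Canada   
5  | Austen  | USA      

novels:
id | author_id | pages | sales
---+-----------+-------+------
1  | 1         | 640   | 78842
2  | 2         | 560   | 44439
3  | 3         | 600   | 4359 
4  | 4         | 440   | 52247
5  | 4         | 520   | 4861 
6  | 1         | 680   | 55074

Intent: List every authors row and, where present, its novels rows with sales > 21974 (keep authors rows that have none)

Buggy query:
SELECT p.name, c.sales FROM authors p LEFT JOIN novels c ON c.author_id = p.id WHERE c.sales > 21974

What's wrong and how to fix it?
Bug: A WHERE condition on the right-hand table after LEFT JOIN drops unmatched parents

Fix: Move the right-table condition into the ON clause so unmatched parents are kept

Corrected query:
SELECT p.name, c.sales FROM authors p LEFT JOIN novels c ON c.author_id = p.id AND c.sales > 21974

Result:
name    | sales
--------+------
Le Guin | 55074
Le Guin | 78842
Atwood  | 44439
Borges  | NULL 
Asimov  | 52247
Austen  | NULL 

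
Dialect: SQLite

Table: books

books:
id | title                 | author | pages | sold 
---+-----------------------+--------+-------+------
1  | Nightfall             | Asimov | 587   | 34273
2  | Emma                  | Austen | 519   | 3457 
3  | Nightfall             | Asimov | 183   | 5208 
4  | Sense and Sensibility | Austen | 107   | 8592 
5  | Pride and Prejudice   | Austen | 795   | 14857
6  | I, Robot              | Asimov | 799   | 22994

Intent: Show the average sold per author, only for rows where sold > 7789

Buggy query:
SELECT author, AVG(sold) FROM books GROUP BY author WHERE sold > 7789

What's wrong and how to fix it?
Bug: Row-level WHERE must come before GROUP BY in the clause order

Fix: Place WHERE between FROM and GROUP BY

Corrected query:
SELECT author, AVG(sold) FROM books WHERE sold > 7789 GROUP BY author

Result:
author | AVG(sold)
-------+----------
Asimov | 28633.5  
Austen | 11724.5  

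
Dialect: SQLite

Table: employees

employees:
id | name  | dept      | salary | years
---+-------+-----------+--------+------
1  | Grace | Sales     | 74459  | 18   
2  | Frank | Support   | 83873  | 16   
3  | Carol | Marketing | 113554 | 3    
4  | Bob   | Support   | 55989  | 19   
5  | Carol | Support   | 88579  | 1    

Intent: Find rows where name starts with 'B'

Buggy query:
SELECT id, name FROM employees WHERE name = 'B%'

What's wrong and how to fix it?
Bug: '=' compares the literal string including the % character; pattern matching needs LIKE

Fix: Use LIKE for wildcard pattern matching

Corrected query:
SELECT id, name FROM employees WHERE name LIKE 'B%'

Result:
id | name
---+-----
4  | Bob 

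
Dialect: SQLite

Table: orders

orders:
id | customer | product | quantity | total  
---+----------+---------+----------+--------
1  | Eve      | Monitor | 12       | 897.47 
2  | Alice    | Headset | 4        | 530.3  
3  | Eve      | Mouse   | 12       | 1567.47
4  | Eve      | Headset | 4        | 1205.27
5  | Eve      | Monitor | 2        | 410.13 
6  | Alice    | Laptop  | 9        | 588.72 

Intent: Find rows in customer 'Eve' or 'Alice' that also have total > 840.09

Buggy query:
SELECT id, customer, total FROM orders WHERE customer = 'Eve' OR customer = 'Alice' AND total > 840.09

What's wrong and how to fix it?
Bug: Without parentheses, AND is evaluated before OR, so the total filter only applies to the 'Alice' branch

Fix: Group the OR with parentheses (or use IN), then AND the threshold

Corrected query:
SELECT id, customer, total FROM orders WHERE (customer = 'Eve' OR customer = 'Alice') AND total > 840.09

Result:
id | customer | total  
---+----------+--------
1  | Eve      | 897.47 
3  | Eve      | 1567.47
4  | Eve      | 1205.27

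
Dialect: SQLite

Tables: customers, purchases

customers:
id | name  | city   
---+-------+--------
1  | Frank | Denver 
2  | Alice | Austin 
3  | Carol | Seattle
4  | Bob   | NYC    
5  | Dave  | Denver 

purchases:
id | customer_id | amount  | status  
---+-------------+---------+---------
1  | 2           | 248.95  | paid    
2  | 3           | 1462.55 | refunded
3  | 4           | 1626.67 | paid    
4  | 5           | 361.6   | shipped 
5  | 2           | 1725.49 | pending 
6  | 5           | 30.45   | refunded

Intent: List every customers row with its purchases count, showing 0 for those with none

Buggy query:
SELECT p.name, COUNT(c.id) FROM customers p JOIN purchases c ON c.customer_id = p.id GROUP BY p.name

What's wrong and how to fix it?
Bug: INNER JOIN drops customers rows that have no matching purchases rows

Fix: Switch to LEFT JOIN to retain unmatched parent rows

Corrected query:
SELECT p.name, COUNT(c.id) FROM customers p LEFT JOIN purchases c ON c.customer_id = p.id GROUP BY p.name

Result:
name  | COUNT(c.id)
------+------------
Alice | 2          
Bob   | 1          
Carol | 1          
Dave  | 2          
Frank | 0          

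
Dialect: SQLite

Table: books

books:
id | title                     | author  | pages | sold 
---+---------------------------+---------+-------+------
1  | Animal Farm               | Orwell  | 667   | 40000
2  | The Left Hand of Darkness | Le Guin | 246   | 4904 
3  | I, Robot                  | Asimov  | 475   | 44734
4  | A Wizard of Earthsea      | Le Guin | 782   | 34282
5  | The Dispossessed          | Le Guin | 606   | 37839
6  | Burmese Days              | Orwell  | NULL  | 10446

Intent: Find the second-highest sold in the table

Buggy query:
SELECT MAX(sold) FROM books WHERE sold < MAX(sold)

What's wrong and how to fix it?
Bug: MAX(sold) on the right of the comparison is an aggregate-in-WHERE error

Fix: Put the inner MAX in a scalar subquery

Corrected query:
SELECT MAX(sold) FROM books WHERE sold < (SELECT MAX(sold) FROM books)

Result:
MAX(sold)
---------
40000    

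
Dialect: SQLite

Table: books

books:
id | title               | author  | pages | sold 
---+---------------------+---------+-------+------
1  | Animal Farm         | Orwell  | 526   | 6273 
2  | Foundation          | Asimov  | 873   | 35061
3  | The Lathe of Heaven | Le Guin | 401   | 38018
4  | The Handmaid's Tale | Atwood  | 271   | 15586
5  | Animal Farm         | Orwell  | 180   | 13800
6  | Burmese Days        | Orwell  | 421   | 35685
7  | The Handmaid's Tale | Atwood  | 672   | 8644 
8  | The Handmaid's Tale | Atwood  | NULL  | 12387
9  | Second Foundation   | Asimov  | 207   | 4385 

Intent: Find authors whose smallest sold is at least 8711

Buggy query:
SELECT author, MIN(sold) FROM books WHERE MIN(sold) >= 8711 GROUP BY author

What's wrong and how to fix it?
Bug: MIN() in WHERE is a misuse of aggregate

Fix: Use HAVING for the per-group MIN condition

Corrected query:
SELECT author, MIN(sold) FROM books GROUP BY author HAVING MIN(sold) >= 8711

Result:
author  | MIN(sold)
--------+----------
Le Guin | 38018    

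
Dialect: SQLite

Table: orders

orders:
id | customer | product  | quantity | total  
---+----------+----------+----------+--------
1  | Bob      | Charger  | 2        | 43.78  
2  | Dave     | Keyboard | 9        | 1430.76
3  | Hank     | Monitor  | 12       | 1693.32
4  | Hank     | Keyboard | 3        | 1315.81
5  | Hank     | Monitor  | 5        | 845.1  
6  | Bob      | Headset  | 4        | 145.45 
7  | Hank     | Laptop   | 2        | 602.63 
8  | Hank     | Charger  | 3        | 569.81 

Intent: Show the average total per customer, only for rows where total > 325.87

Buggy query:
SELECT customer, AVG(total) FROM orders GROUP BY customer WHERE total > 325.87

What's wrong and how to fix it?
Bug: WHERE cannot follow GROUP BY

Fix: Move the WHERE clause before GROUP BY

Corrected query:
SELECT customer, AVG(total) FROM orders WHERE total > 325.87 GROUP BY customer

Result:
customer | AVG(total)
---------+-----------
Dave     | 1430.76   
Hank     | 1005.334  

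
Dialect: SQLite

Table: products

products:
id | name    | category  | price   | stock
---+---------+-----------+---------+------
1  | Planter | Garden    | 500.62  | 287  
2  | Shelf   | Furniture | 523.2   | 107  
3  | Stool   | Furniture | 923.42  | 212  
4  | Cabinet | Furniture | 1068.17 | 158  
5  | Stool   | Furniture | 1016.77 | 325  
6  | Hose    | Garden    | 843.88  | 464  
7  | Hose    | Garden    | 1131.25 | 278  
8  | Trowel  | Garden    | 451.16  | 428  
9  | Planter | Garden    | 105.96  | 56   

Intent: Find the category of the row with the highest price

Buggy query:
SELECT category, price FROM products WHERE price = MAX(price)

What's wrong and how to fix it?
Bug: WHERE is evaluated per row; an aggregate over the whole table isn't defined there

Fix: Use a subquery: WHERE price = (SELECT MAX(price) FROM products)

Corrected query:
SELECT category, price FROM products WHERE price = (SELECT MAX(price) FROM products)

Result:
category | price  
---------+--------
Garden   | 1131.25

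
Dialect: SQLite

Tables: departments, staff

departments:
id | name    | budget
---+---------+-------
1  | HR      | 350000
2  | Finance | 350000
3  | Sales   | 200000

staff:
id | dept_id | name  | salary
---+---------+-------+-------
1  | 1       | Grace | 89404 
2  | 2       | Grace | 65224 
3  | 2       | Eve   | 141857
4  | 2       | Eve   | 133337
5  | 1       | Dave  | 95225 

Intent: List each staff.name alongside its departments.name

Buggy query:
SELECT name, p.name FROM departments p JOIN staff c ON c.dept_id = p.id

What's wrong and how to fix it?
Bug: Both tables have a 'name' column; the unqualified reference is ambiguous

Fix: Qualify the column with its table alias (c.name)

Corrected query:
SELECT c.name, p.name FROM departments p JOIN staff c ON c.dept_id = p.id

Result:
name  | name   
------+--------
Grace | HR     
Grace | Finance
Eve   | Finance
Eve   | Finance
Dave  | HR     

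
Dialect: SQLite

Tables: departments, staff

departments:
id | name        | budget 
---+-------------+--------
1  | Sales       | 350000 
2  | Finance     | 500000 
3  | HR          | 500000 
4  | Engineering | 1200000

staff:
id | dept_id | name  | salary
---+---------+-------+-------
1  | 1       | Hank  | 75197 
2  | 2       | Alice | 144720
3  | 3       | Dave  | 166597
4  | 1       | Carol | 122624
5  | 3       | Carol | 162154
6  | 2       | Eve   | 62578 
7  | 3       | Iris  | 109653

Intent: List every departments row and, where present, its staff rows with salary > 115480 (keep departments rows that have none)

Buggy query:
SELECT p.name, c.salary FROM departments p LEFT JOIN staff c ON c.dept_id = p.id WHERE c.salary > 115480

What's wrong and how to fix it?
Bug: Filtering c.salary in WHERE discards the NULL rows produced by LEFT JOIN, turning it into an inner join

Fix: Put 'c.salary > 115480' in the JOIN's ON clause instead of WHERE

Corrected query:
SELECT p.name, c.salary FROM departments p LEFT JOIN staff c ON c.dept_id = p.id AND c.salary > 115480

Result:
name        | salary
------------+-------
Sales       | 122624
Finance     | 144720
HR          | 162154
HR          | 166597
Engineering | NULL  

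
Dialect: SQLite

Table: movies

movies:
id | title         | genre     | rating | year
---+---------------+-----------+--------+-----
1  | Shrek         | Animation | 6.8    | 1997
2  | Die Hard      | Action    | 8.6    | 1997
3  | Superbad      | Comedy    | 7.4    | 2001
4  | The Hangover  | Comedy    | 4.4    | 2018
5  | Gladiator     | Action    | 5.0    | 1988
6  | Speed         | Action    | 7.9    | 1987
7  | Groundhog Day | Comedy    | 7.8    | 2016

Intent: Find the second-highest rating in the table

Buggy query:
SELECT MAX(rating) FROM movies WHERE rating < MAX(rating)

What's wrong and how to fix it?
Bug: The inner MAX is an aggregate inside WHERE, which is not allowed

Fix: Put the inner MAX in a scalar subquery

Corrected query:
SELECT MAX(rating) FROM movies WHERE rating < (SELECT MAX(rating) FROM movies)

Result:
MAX(rating)
-----------
7.9        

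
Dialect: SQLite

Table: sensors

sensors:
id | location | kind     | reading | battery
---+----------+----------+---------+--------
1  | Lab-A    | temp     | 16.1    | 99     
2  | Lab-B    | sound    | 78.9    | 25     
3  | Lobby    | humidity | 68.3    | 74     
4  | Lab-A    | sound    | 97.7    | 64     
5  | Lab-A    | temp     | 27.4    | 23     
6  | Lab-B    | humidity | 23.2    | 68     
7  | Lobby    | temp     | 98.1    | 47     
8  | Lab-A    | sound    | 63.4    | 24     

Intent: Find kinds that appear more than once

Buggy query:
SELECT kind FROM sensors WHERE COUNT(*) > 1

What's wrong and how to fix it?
Bug: WHERE can't reference COUNT(*); aggregates are computed after WHERE

Fix: GROUP BY kind, then filter groups with HAVING COUNT(*) > 1

Corrected query:
SELECT kind FROM sensors GROUP BY kind HAVING COUNT(*) > 1

Result:
kind    
--------
humidity
sound   
temp    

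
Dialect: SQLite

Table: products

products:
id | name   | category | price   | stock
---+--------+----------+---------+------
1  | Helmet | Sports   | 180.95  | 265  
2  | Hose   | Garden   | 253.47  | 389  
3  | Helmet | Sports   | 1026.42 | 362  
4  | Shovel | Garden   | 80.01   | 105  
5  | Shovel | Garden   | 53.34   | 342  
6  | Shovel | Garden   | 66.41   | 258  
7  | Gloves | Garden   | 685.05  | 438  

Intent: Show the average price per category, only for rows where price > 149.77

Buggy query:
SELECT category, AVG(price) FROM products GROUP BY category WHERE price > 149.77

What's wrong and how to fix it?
Bug: Row-level WHERE must come before GROUP BY in the clause order

Fix: Move the WHERE clause before GROUP BY

Corrected query:
SELECT category, AVG(price) FROM products WHERE price > 149.77 GROUP BY category

Result:
category | AVG(price)
---------+-----------
Garden   | 469.26    
Sports   | 603.685   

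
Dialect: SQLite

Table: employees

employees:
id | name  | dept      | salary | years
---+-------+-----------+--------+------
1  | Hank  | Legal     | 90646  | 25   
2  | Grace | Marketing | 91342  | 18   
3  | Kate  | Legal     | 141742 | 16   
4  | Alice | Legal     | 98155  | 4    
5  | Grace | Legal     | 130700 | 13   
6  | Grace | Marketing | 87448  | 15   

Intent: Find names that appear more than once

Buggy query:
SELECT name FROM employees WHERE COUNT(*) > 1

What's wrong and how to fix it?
Bug: WHERE can't reference COUNT(*); aggregates are computed after WHERE

Fix: GROUP BY name, then filter groups with HAVING COUNT(*) > 1

Corrected query:
SELECT name FROM employees GROUP BY name HAVING COUNT(*) > 1

Result:
name 
-----
Grace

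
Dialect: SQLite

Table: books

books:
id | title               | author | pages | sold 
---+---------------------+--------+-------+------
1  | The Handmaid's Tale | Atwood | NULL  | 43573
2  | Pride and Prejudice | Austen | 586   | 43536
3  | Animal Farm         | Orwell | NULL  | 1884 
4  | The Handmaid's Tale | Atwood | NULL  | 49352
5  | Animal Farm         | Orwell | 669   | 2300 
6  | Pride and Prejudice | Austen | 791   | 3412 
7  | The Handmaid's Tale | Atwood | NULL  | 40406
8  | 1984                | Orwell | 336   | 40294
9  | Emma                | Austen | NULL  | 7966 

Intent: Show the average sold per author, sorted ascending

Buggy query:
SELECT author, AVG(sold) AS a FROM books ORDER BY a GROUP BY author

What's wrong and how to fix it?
Bug: ORDER BY appears before GROUP BY; SQL clause order requires GROUP BY first

Fix: Reorder: SELECT … FROM … GROUP BY … ORDER BY …

Corrected query:
SELECT author, AVG(sold) AS a FROM books GROUP BY author ORDER BY a

Result:
author | a           
-------+-------------
Orwell | 14826       
Austen | 18304.666667
Atwood | 44443.666667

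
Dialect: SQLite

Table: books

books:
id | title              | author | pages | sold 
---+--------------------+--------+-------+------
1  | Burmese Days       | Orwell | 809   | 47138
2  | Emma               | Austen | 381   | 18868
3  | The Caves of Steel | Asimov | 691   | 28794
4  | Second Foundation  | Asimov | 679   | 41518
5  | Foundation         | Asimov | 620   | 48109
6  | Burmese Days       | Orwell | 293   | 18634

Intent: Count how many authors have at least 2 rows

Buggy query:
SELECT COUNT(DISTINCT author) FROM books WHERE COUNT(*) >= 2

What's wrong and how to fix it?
Bug: WHERE filters individual rows, not groups, so a group-level COUNT is invalid there

Fix: Use a subquery that GROUPs and filters with HAVING, then count its rows

Corrected query:
SELECT COUNT(*) FROM (SELECT author FROM books GROUP BY author HAVING COUNT(*) >= 2)

Result:
COUNT(*)
--------
2       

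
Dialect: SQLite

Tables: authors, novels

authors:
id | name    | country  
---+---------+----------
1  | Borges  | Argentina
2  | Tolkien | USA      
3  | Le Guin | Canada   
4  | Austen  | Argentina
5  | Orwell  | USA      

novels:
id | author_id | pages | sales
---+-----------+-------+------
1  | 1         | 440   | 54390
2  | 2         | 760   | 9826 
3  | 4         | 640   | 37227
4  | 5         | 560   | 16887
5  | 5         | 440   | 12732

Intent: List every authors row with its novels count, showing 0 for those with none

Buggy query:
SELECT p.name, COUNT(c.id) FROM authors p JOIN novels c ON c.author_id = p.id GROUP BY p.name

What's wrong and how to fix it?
Bug: An inner join excludes parents with zero children

Fix: Switch to LEFT JOIN to retain unmatched parent rows

Corrected query:
SELECT p.name, COUNT(c.id) FROM authors p LEFT JOIN novels c ON c.author_id = p.id GROUP BY p.name

Result:
name    | COUNT(c.id)
--------+------------
Austen  | 1          
Borges  | 1          
Le Guin | 0          
Orwell  | 2          
Tolkien | 1          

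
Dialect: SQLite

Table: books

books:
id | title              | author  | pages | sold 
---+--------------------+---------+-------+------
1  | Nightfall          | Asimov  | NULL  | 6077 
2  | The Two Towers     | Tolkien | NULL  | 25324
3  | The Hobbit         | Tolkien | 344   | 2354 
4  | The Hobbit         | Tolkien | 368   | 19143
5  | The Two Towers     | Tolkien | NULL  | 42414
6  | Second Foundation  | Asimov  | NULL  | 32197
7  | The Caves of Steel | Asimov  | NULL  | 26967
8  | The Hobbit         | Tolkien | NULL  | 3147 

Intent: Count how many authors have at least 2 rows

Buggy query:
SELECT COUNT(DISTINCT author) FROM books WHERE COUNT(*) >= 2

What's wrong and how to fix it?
Bug: COUNT(*) cannot appear in WHERE; the per-group count doesn't exist yet

Fix: Group first with HAVING COUNT(*) >= 2, then COUNT the resulting groups

Corrected query:
SELECT COUNT(*) FROM (SELECT author FROM books GROUP BY author HAVING COUNT(*) >= 2)

Result:
COUNT(*)
--------
2       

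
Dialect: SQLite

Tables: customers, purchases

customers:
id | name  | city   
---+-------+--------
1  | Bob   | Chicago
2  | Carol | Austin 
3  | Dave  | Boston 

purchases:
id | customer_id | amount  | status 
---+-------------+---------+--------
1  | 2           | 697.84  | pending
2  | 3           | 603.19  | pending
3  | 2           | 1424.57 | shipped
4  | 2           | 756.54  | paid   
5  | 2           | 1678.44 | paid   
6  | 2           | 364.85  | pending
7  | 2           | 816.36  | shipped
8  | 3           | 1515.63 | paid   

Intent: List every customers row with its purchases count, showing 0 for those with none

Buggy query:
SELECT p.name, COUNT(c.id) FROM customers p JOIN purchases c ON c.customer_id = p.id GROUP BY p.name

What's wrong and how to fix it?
Bug: An inner join excludes parents with zero children

Fix: Switch to LEFT JOIN to retain unmatched parent rows

Corrected query:
SELECT p.name, COUNT(c.id) FROM customers p LEFT JOIN purchases c ON c.customer_id = p.id GROUP BY p.name

Result:
name  | COUNT(c.id)
------+------------
Bob   | 0          
Carol | 6          
Dave  | 2          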